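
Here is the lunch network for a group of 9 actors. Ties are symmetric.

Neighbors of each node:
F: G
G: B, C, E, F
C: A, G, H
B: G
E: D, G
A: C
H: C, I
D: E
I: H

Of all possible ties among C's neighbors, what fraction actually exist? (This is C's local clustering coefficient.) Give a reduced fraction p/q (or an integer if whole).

C's neighbors: A, G, and H (k = 3).
Possible neighbor pairs: C(3,2) = 3. Edges among them: none → e = 0.
Clustering(C) = 0/3 = 0.

0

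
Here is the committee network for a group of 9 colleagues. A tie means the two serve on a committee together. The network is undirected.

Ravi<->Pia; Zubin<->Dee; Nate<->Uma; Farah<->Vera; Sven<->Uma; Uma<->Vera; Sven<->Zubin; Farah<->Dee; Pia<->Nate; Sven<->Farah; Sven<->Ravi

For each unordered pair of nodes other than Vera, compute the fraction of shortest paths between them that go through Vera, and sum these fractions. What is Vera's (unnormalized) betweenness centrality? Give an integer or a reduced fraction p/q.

Pairs whose geodesics pass through Vera — Nate–Farah: 1/2; Nate–Dee: 1/3; Uma–Farah: 1/2; Uma–Dee: 1/3.
All other pairs contribute 0.
Summing the contributions gives betweenness(Vera) = 5/3.

5/3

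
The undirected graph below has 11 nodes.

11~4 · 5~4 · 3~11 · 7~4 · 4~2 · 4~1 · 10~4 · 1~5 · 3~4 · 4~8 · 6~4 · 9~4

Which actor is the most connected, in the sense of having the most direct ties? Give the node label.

Degrees — 1:2, 2:1, 3:2, 4:10, 5:2, 6:1, 7:1, 8:1, 9:1, 10:1, 11:2.
The maximum is 10, attained only by 4.

4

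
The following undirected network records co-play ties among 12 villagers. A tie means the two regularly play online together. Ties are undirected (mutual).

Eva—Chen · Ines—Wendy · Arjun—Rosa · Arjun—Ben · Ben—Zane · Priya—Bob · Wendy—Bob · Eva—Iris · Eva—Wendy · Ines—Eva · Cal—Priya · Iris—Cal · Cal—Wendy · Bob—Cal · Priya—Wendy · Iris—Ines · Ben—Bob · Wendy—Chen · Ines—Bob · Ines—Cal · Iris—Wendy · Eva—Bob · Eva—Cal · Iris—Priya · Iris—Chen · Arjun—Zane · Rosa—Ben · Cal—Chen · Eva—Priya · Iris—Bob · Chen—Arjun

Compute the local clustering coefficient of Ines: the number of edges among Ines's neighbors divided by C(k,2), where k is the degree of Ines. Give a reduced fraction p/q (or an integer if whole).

1

Ines's neighbors: Bob, Cal, Eva, Iris, and Wendy (k = 5).
Possible neighbor pairs: C(5,2) = 10. Edges among them: Bob–Cal, Bob–Eva, Bob–Iris, Bob–Wendy, Cal–Eva, Cal–Iris, Cal–Wendy, Eva–Iris, Eva–Wendy, Iris–Wendy → e = 10.
Clustering(Ines) = 10/10 = 1.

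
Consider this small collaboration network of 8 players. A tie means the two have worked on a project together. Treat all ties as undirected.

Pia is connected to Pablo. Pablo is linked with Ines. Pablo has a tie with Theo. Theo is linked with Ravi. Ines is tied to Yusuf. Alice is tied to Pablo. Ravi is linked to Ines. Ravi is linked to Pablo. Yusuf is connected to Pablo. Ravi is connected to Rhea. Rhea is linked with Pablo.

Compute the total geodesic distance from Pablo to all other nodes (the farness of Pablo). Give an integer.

7

Distances from Pablo: Alice:1, Ines:1, Pia:1, Ravi:1, Rhea:1, Theo:1, Yusuf:1.
Sum = 1 + 1 + 1 + 1 + 1 + 1 + 1 = 7.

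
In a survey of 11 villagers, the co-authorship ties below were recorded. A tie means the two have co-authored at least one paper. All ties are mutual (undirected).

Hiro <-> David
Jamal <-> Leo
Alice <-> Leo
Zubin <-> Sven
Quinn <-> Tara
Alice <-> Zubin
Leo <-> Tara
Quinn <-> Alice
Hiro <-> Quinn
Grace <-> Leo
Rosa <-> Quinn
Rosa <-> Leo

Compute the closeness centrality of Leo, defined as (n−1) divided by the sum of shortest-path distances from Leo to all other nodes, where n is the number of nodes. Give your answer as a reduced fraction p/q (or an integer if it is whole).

Distances from Leo: Alice:1, David:4, Grace:1, Hiro:3, Jamal:1, Quinn:2, Rosa:1, Sven:3, Tara:1, Zubin:2. Sum = 19.
n = 11, so closeness = 10/19.

10/19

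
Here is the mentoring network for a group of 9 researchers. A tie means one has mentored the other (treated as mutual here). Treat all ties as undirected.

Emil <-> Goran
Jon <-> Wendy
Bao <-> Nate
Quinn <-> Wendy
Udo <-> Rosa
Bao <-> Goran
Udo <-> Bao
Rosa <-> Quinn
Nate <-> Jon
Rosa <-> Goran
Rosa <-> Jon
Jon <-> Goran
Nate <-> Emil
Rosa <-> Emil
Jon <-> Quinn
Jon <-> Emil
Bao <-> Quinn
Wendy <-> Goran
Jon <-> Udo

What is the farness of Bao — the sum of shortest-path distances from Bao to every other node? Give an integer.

12

Distances from Bao: Emil:2, Goran:1, Jon:2, Nate:1, Quinn:1, Rosa:2, Udo:1, Wendy:2.
Sum = 2 + 1 + 2 + 1 + 1 + 2 + 1 + 2 = 12.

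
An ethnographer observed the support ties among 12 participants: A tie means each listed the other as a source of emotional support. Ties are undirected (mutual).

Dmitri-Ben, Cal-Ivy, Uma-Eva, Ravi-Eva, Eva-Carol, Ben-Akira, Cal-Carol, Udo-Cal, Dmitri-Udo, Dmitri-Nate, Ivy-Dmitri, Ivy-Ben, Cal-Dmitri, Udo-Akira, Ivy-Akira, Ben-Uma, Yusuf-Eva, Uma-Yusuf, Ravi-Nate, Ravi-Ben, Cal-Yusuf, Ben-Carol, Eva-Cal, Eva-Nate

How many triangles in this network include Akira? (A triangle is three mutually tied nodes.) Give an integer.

1

Akira's neighbors: Ben, Ivy, and Udo.
Neighbor pairs that are themselves tied: Akira–Ben–Ivy. Each forms one triangle with Akira, for 1 in total.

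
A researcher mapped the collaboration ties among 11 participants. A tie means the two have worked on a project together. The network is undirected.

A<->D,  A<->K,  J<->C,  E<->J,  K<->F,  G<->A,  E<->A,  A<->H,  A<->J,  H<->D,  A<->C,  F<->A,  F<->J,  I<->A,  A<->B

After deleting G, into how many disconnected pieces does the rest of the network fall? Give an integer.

G's neighbors (A) remain reachable from one another through other ties, so the rest of the network stays in one piece.

1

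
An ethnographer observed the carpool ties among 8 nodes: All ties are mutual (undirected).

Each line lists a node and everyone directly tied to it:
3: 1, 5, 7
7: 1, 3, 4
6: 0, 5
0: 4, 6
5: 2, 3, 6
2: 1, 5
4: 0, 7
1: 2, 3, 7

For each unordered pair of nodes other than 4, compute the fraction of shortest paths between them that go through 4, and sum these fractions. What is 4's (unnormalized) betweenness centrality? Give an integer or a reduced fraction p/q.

Pairs whose geodesics pass through 4 — 0–1: 1; 0–3: 1/2; 0–7: 1; 6–7: 1/2.
All other pairs contribute 0.
Summing the contributions gives betweenness(4) = 3.

3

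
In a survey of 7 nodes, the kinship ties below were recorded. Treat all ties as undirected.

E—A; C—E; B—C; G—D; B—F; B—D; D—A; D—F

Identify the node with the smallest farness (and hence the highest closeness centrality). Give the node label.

Farness (sum of distances to all others) for each node — A:10, B:9, C:11, D:8, E:12, F:11, G:13.
The smallest farness is 8, for D, so D has the highest closeness.

D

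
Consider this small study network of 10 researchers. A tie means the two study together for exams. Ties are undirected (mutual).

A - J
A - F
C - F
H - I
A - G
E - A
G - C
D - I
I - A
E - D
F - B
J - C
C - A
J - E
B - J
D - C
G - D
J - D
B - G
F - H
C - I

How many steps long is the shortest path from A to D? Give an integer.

One shortest route is A – I – D, which uses 2 edges, and A and D are not directly tied, so nothing shorter exists. So d(A,D) = 2.

2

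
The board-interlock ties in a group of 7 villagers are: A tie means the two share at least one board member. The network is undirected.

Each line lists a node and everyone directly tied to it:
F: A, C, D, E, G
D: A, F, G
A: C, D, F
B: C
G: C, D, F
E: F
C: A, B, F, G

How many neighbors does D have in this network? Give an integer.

3

D is directly tied to A, F, and G. That is 3 neighbors, so the degree of D is 3.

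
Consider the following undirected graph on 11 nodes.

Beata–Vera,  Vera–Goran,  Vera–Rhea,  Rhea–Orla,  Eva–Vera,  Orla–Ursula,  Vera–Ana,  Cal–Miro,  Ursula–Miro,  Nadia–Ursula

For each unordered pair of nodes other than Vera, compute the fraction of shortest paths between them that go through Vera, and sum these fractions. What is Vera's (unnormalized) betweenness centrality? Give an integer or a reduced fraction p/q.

30

Pairs whose geodesics pass through Vera — Ursula–Goran: 1; Ursula–Ana: 1; Ursula–Beata: 1; Ursula–Eva: 1; Nadia–Goran: 1; Nadia–Ana: 1; Nadia–Beata: 1; Nadia–Eva: 1; Orla–Goran: 1; Orla–Ana: 1; Orla–Beata: 1; Orla–Eva: 1; Goran–Rhea: 1; Goran–Ana: 1 … (+16 more pairs).
All other pairs contribute 0.
Summing the contributions gives betweenness(Vera) = 30.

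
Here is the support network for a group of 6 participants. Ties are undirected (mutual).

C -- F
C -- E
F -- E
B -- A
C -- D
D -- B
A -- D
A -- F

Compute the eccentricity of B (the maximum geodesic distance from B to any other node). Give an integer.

3

Distances from B: A:1, C:2, D:1, E:3, F:2.
The largest is 3 (to E), so the eccentricity of B is 3.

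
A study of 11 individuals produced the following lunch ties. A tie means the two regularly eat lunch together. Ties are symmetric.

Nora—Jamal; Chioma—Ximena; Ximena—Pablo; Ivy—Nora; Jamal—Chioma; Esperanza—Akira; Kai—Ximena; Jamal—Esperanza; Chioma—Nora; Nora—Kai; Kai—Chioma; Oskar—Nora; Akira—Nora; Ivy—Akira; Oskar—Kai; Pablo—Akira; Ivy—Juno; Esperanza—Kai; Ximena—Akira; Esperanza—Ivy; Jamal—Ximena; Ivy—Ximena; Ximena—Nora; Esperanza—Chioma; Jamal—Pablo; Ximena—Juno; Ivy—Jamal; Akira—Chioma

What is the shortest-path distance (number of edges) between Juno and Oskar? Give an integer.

One shortest route is Juno – Ximena – Kai – Oskar, which uses 3 edges, and at distance 2 from Juno we only reach {Akira, Chioma, Esperanza, Jamal, Kai, Nora, Pablo}, which does not include Oskar. So d(Juno,Oskar) = 3.

3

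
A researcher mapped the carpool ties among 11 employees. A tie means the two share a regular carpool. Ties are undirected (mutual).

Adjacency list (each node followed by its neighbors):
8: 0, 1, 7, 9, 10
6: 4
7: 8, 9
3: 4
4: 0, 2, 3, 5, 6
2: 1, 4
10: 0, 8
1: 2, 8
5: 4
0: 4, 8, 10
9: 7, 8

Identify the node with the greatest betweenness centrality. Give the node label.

4

Unnormalized betweenness of each node: 0:33/2, 1:7/2, 2:4, 3:0, 4:51/2, 5:0, 6:0, 7:0, 8:37/2, 9:0, 10:0.
4 has the largest value, 51/2, making it the main broker — the node through which the most shortest paths run.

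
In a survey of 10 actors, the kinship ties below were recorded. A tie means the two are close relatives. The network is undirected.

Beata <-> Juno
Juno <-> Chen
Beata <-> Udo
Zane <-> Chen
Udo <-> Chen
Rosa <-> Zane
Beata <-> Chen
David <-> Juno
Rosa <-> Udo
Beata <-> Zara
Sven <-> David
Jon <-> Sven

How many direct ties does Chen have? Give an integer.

Chen is directly tied to Beata, Juno, Udo, and Zane. That is 4 neighbors, so the degree of Chen is 4.

4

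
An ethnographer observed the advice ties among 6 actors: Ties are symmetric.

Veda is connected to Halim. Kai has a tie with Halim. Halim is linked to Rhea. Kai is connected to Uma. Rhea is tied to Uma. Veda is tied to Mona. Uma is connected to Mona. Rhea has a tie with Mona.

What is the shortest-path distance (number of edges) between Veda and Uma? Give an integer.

2

One shortest route is Veda – Mona – Uma, which uses 2 edges, and Veda and Uma are not directly tied, so nothing shorter exists. So d(Veda,Uma) = 2.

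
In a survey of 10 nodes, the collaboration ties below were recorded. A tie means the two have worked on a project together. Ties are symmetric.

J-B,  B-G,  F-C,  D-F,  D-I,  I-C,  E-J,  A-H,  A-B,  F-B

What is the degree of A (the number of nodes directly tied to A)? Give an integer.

2

A is directly tied to B and H. That is 2 neighbors, so the degree of A is 2.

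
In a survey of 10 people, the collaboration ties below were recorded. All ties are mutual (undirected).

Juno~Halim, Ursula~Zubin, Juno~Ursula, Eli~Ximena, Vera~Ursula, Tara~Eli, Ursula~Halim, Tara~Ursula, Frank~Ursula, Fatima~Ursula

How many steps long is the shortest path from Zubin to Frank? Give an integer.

2

One shortest route is Zubin – Ursula – Frank, which uses 2 edges, and Zubin and Frank are not directly tied, so nothing shorter exists. So d(Zubin,Frank) = 2.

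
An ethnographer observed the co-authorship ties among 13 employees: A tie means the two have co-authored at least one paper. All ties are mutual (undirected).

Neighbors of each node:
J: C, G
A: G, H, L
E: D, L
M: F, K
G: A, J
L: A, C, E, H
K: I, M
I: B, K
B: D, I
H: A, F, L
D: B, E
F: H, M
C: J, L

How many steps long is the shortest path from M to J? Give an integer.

One shortest route is M – F – H – L – C – J, which uses 5 edges, and at distance 4 from M we only reach {C, D, E, G}, which does not include J. So d(M,J) = 5.

5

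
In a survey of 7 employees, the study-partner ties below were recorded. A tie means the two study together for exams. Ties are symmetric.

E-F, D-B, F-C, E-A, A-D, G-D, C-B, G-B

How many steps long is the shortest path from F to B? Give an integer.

2

One shortest route is F – C – B, which uses 2 edges, and F and B are not directly tied, so nothing shorter exists. So d(F,B) = 2.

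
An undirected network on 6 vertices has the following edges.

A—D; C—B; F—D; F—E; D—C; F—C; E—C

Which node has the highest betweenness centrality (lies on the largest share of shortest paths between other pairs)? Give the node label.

C

Unnormalized betweenness of each node: A:0, B:0, C:5, D:4, E:0, F:1.
C has the largest value, 5, making it the main broker — the node through which the most shortest paths run.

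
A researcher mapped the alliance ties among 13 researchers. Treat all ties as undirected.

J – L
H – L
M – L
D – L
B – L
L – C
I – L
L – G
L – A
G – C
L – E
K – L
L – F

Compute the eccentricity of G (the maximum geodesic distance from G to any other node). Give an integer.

2

Distances from G: A:2, B:2, C:1, D:2, E:2, F:2, H:2, I:2, J:2, K:2, L:1, M:2.
The largest is 2 (to J, I, E, M, K, A, D, B, H, and F), so the eccentricity of G is 2.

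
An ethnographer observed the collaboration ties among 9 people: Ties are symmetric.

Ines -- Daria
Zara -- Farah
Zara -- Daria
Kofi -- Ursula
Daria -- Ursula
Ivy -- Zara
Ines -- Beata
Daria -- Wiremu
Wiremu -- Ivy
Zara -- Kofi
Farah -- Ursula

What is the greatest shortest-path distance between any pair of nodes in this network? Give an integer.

4

Eccentricity of each node (its greatest distance to any other): Beata:4, Daria:2, Farah:4, Ines:3, Ivy:4, Kofi:4, Ursula:3, Wiremu:3, Zara:3.
The maximum eccentricity is 4, realized for instance by the pair Beata–Farah via Beata – Ines – Daria – Ursula – Farah. So the diameter is 4.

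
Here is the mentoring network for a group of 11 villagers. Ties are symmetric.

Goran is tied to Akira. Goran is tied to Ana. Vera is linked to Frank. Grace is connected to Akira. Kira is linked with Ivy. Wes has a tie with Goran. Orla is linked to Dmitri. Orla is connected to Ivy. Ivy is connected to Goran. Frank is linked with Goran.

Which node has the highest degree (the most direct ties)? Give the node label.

Goran

Degrees — Akira:2, Ana:1, Dmitri:1, Frank:2, Goran:5, Grace:1, Ivy:3, Kira:1, Orla:2, Vera:1, Wes:1.
The maximum is 5, attained only by Goran.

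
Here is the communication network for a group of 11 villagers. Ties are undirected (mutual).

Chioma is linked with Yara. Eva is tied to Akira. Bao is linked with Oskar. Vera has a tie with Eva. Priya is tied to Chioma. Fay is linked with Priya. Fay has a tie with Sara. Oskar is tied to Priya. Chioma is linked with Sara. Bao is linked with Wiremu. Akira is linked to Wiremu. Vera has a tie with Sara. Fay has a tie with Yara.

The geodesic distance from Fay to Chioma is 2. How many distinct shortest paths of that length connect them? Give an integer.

3

The shortest distance is 2. The length-2 paths are: Fay–Priya–Chioma; Fay–Sara–Chioma; Fay–Yara–Chioma.
That gives 3 distinct shortest paths.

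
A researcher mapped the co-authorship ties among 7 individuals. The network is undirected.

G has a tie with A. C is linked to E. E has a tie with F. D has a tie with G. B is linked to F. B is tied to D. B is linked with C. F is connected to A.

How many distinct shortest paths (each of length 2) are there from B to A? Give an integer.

The shortest distance is 2, and the only length-2 path is B–F–A. So there is exactly 1 shortest path.

1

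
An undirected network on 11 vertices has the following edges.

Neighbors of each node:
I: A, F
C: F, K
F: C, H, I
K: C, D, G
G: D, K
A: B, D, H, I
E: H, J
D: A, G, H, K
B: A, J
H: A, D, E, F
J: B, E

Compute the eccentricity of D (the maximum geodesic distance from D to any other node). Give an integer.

Distances from D: A:1, B:2, C:2, E:2, F:2, G:1, H:1, I:2, J:3, K:1.
The largest is 3 (to J), so the eccentricity of D is 3.

3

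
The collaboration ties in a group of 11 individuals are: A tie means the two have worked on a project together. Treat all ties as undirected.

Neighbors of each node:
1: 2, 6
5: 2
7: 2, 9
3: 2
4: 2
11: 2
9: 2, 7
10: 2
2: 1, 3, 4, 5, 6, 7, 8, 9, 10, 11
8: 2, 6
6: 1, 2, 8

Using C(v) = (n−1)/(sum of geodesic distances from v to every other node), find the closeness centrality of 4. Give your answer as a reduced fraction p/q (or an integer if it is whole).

10/19

Distances from 4: 1:2, 2:1, 3:2, 5:2, 6:2, 7:2, 8:2, 9:2, 10:2, 11:2. Sum = 19.
n = 11, so closeness = 10/19.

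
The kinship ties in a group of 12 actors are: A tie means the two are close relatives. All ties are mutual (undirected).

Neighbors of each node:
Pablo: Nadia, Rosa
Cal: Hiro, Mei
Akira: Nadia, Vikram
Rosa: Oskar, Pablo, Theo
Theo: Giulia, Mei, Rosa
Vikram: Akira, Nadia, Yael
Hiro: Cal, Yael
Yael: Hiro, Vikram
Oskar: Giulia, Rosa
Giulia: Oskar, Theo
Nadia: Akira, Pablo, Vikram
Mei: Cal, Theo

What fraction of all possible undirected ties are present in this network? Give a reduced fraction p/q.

There are 14 edges and 12 nodes, so the maximum possible is C(12,2) = 66.
Density = 14/66 = 7/33.

7/33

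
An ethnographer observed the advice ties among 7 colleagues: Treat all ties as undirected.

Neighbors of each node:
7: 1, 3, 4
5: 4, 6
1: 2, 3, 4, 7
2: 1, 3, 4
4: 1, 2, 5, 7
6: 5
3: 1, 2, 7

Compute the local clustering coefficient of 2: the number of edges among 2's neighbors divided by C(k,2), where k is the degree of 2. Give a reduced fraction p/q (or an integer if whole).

2's neighbors: 1, 3, and 4 (k = 3).
Possible neighbor pairs: C(3,2) = 3. Edges among them: 1–3, 1–4 → e = 2.
Clustering(2) = 2/3.

2/3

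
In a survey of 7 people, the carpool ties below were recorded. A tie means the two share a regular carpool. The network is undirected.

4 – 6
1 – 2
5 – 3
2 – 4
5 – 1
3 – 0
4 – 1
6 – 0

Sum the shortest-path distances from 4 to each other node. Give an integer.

Distances from 4: 0:2, 1:1, 2:1, 3:3, 5:2, 6:1.
Sum = 2 + 1 + 1 + 3 + 2 + 1 = 10.

10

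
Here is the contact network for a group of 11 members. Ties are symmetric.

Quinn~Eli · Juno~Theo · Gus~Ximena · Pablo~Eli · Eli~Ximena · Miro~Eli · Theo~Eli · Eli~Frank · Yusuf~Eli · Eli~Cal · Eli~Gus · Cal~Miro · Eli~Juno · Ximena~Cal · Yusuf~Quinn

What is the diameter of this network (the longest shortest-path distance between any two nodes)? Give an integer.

Eccentricity of each node (its greatest distance to any other): Cal:2, Eli:1, Frank:2, Gus:2, Juno:2, Miro:2, Pablo:2, Quinn:2, Theo:2, Ximena:2, Yusuf:2.
The maximum eccentricity is 2, realized for instance by the pair Ximena–Pablo via Ximena – Eli – Pablo. So the diameter is 2.

2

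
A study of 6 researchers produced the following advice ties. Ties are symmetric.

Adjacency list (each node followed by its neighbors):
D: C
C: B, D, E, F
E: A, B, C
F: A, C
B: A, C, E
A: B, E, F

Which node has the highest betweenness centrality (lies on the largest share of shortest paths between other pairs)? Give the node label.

C

Unnormalized betweenness of each node: A:1, B:2/3, C:5, D:0, E:2/3, F:2/3.
C has the largest value, 5, making it the main broker — the node through which the most shortest paths run.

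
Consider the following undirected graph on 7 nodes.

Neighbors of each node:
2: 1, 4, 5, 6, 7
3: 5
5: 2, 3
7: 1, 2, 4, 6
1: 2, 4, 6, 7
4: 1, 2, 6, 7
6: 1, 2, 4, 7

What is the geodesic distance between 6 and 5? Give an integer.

2

One shortest route is 6 – 2 – 5, which uses 2 edges, and 6 and 5 are not directly tied, so nothing shorter exists. So d(6,5) = 2.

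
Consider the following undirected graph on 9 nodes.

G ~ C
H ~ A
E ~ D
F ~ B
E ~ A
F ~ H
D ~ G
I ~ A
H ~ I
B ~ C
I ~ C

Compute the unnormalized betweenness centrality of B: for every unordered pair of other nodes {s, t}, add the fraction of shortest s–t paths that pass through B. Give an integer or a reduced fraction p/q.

5/2

Pairs whose geodesics pass through B — C–F: 1; G–F: 1; D–F: 1/2.
All other pairs contribute 0.
Summing the contributions gives betweenness(B) = 5/2.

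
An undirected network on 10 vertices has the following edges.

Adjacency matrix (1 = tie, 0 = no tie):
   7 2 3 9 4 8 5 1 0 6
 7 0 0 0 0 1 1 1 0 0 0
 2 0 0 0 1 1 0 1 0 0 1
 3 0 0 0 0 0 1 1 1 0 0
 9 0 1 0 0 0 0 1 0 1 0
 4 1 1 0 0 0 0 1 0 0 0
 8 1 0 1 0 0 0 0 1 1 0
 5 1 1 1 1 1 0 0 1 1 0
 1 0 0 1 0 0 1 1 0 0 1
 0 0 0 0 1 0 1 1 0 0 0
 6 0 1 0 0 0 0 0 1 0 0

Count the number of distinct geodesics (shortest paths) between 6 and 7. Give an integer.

4

The shortest distance is 3. The length-3 paths are: 6–2–4–7; 6–1–8–7; 6–2–5–7; 6–1–5–7.
That gives 4 distinct shortest paths.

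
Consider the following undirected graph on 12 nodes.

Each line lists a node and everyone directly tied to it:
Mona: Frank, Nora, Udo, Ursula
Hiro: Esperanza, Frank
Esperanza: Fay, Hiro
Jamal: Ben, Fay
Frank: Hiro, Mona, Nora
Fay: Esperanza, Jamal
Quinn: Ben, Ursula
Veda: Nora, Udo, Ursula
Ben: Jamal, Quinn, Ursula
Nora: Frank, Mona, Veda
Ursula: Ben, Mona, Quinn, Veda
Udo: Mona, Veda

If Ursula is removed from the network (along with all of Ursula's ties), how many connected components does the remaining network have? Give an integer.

Ursula's neighbors (Ben, Mona, Quinn, and Veda) remain reachable from one another through other ties, so the rest of the network stays in one piece.

1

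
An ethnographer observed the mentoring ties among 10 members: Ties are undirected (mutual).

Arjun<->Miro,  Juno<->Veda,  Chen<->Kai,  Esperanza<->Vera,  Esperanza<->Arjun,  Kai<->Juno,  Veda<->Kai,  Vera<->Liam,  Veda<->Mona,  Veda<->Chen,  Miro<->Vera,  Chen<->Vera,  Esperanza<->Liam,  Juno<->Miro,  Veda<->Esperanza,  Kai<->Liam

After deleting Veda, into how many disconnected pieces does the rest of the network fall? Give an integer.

Without Veda, the remaining ties split the others into: {Arjun, Chen, Esperanza, Juno, Kai, Liam, Miro, Vera}; {Mona}.
That's 2 separate components.

2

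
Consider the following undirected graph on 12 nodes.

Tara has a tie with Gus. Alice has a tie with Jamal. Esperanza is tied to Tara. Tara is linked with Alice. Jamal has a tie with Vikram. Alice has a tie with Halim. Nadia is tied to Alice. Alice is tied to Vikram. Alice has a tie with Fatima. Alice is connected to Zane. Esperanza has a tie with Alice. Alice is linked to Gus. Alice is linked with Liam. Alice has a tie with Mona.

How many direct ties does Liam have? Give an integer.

Liam is directly tied to Alice. That is 1 neighbor, so the degree of Liam is 1.

1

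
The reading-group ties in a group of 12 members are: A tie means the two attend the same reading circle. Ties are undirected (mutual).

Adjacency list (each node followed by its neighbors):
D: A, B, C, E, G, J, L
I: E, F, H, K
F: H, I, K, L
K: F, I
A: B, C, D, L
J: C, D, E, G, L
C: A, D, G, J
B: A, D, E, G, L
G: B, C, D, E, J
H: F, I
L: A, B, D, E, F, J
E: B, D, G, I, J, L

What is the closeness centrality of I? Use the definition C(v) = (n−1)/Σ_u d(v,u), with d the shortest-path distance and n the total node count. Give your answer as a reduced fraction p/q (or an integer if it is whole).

Distances from I: A:3, B:2, C:3, D:2, E:1, F:1, G:2, H:1, J:2, K:1, L:2. Sum = 20.
n = 12, so closeness = 11/20.

11/20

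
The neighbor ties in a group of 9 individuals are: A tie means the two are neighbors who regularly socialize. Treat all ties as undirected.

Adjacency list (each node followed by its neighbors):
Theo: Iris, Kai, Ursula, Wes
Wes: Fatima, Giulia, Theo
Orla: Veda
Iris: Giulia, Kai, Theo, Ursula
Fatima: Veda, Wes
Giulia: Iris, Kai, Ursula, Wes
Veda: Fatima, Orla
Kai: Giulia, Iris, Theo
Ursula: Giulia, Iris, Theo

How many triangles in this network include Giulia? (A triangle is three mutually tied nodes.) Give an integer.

2

Giulia's neighbors: Iris, Kai, Ursula, and Wes.
Neighbor pairs that are themselves tied: Giulia–Iris–Kai; Giulia–Iris–Ursula. Each forms one triangle with Giulia, for 2 in total.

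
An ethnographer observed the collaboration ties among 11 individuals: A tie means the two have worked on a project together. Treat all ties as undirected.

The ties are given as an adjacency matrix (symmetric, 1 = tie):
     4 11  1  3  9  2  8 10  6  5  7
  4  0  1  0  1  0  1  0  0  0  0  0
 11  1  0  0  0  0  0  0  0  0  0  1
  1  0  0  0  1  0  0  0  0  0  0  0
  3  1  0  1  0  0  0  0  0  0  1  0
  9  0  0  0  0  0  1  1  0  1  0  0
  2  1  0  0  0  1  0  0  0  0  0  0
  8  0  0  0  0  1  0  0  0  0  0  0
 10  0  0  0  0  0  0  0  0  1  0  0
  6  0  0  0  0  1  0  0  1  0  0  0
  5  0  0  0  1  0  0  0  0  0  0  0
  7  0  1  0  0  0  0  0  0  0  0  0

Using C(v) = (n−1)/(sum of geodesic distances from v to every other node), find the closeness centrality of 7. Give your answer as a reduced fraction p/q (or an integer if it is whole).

10/37

Distances from 7: 1:4, 2:3, 3:3, 4:2, 5:4, 6:5, 8:5, 9:4, 10:6, 11:1. Sum = 37.
n = 11, so closeness = 10/37.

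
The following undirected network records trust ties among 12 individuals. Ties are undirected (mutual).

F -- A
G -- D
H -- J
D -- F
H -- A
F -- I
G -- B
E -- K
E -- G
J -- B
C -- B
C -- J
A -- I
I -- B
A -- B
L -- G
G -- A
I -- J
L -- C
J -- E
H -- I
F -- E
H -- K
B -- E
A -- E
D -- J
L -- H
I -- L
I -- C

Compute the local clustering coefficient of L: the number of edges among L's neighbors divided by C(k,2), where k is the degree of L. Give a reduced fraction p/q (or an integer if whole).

1/3

L's neighbors: C, G, H, and I (k = 4).
Possible neighbor pairs: C(4,2) = 6. Edges among them: C–I, H–I → e = 2.
Clustering(L) = 2/6 = 1/3.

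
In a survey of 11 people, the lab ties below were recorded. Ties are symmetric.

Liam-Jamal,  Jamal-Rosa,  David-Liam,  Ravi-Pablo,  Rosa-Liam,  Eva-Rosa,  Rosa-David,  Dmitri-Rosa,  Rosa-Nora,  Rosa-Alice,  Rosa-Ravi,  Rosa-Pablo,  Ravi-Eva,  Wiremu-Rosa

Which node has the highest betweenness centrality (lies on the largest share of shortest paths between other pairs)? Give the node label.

Unnormalized betweenness of each node: Alice:0, David:0, Dmitri:0, Eva:0, Jamal:0, Liam:1/2, Nora:0, Pablo:0, Ravi:1/2, Rosa:40, Wiremu:0.
Rosa has the largest value, 40, making it the main broker — the node through which the most shortest paths run.

Rosa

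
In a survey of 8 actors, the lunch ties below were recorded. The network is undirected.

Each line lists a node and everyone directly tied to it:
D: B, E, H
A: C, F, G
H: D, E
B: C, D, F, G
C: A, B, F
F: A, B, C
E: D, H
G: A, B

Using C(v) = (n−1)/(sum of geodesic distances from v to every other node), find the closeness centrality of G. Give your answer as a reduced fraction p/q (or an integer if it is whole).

Distances from G: A:1, B:1, C:2, D:2, E:3, F:2, H:3. Sum = 14.
n = 8, so closeness = 7/14 = 1/2.

1/2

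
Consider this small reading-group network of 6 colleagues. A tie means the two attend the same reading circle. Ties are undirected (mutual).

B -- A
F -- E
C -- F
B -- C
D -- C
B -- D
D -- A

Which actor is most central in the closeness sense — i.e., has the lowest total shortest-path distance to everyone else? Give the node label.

C

Farness (sum of distances to all others) for each node — A:11, B:8, C:7, D:8, E:13, F:9.
The smallest farness is 7, for C, so C has the highest closeness.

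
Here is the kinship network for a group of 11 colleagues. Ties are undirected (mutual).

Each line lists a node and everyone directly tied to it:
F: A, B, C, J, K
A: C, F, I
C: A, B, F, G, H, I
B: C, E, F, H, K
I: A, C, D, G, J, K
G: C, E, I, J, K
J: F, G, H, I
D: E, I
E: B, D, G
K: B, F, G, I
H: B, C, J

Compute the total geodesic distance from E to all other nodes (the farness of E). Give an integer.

18

Distances from E: A:3, B:1, C:2, D:1, F:2, G:1, H:2, I:2, J:2, K:2.
Sum = 3 + 1 + 2 + 1 + 2 + 1 + 2 + 2 + 2 + 2 = 18.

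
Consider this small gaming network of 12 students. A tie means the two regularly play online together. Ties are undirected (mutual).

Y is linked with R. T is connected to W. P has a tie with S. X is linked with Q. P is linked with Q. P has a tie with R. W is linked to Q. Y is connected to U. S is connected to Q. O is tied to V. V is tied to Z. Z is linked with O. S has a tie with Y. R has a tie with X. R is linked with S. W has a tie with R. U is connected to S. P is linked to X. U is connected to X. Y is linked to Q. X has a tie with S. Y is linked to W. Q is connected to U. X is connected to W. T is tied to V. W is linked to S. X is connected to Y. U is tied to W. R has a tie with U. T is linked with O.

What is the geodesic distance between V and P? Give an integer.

4

One shortest route is V – T – W – R – P, which uses 4 edges, and at distance 3 from V we only reach {Q, R, S, U, X, Y}, which does not include P. So d(V,P) = 4.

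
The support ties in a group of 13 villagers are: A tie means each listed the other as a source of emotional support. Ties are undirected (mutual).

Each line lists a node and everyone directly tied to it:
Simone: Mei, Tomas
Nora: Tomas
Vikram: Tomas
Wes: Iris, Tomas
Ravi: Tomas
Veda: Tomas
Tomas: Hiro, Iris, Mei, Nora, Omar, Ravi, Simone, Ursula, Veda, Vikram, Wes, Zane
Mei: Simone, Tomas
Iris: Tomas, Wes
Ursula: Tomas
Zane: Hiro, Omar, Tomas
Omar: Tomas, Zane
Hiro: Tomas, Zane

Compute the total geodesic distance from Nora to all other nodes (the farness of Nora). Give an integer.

Distances from Nora: Hiro:2, Iris:2, Mei:2, Omar:2, Ravi:2, Simone:2, Tomas:1, Ursula:2, Veda:2, Vikram:2, Wes:2, Zane:2.
Sum = 2 + 2 + 2 + 2 + 2 + 2 + 1 + 2 + 2 + 2 + 2 + 2 = 23.

23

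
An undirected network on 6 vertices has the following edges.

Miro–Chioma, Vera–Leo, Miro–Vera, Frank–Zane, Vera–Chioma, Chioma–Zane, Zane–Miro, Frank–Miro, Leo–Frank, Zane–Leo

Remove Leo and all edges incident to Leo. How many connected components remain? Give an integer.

1

Leo's neighbors (Frank, Vera, and Zane) remain reachable from one another through other ties, so the rest of the network stays in one piece.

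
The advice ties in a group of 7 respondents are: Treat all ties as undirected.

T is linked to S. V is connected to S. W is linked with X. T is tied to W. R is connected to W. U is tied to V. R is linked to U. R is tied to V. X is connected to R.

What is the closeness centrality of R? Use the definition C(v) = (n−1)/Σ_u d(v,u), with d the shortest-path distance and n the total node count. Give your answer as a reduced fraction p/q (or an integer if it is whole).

3/4

Distances from R: S:2, T:2, U:1, V:1, W:1, X:1. Sum = 8.
n = 7, so closeness = 6/8 = 3/4.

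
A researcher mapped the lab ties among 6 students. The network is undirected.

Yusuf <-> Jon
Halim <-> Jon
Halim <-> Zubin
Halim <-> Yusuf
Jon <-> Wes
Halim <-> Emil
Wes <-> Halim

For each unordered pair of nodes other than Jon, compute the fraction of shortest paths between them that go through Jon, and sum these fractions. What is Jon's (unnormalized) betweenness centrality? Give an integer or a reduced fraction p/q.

Pairs whose geodesics pass through Jon — Wes–Yusuf: 1/2.
All other pairs contribute 0.
Summing the contributions gives betweenness(Jon) = 1/2.

1/2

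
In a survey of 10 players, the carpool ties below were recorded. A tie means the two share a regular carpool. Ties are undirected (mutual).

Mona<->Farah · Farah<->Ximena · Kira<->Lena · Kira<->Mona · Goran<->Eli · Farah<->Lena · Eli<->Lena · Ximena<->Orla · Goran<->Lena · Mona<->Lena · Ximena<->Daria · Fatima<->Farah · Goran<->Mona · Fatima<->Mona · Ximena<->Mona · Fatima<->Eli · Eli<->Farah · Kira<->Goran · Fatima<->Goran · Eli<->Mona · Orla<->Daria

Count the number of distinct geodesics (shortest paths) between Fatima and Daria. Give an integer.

The shortest distance is 3. The length-3 paths are: Fatima–Farah–Ximena–Daria; Fatima–Mona–Ximena–Daria.
That gives 2 distinct shortest paths.

2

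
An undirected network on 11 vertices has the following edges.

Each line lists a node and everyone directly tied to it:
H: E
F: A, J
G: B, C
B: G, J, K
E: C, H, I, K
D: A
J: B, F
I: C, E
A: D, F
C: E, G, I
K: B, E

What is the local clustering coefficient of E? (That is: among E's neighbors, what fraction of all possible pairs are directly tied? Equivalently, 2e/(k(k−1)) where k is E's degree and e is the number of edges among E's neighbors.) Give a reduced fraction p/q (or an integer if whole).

1/6

E's neighbors: C, H, I, and K (k = 4).
Possible neighbor pairs: C(4,2) = 6. Edges among them: C–I → e = 1.
Clustering(E) = 1/6.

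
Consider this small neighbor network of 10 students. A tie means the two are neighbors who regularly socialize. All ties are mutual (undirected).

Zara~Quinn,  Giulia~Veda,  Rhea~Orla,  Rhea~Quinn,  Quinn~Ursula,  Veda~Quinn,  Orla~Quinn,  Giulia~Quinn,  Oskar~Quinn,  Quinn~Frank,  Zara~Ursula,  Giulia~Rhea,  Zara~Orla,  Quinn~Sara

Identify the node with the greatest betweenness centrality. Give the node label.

Quinn

Unnormalized betweenness of each node: Frank:0, Giulia:1/2, Orla:1/2, Oskar:0, Quinn:29, Rhea:1/2, Sara:0, Ursula:0, Veda:0, Zara:1/2.
Quinn has the largest value, 29, making it the main broker — the node through which the most shortest paths run.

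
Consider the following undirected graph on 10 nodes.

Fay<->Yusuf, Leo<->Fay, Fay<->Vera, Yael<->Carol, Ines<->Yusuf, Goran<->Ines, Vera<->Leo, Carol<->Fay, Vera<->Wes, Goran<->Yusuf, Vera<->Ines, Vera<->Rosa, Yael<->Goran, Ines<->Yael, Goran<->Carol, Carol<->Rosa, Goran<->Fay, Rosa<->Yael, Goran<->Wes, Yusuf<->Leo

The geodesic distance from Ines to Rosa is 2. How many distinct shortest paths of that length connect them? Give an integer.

2

The shortest distance is 2. The length-2 paths are: Ines–Vera–Rosa; Ines–Yael–Rosa.
That gives 2 distinct shortest paths.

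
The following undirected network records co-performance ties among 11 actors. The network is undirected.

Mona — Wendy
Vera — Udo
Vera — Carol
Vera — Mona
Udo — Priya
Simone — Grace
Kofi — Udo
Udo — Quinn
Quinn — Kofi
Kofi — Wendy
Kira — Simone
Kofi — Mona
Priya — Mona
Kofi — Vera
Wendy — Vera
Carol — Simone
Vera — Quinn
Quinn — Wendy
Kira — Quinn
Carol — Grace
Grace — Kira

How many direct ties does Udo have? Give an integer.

4

Udo is directly tied to Kofi, Priya, Quinn, and Vera. That is 4 neighbors, so the degree of Udo is 4.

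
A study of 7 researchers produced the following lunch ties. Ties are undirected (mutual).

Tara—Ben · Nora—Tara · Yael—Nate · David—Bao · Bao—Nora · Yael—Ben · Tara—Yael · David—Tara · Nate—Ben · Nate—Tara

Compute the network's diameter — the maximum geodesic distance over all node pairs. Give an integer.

3

Eccentricity of each node (its greatest distance to any other): Bao:3, Ben:3, David:2, Nate:3, Nora:2, Tara:2, Yael:3.
The maximum eccentricity is 3, realized for instance by the pair Bao–Nate via Bao – Nora – Tara – Nate. So the diameter is 3.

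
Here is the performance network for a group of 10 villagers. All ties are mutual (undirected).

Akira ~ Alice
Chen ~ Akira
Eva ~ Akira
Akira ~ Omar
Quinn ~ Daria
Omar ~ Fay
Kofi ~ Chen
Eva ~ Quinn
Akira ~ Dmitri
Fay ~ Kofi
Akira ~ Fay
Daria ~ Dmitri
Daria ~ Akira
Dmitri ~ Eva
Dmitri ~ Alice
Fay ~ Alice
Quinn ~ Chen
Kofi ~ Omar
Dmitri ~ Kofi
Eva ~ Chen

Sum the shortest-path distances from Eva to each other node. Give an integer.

14

Distances from Eva: Akira:1, Alice:2, Chen:1, Daria:2, Dmitri:1, Fay:2, Kofi:2, Omar:2, Quinn:1.
Sum = 1 + 2 + 1 + 2 + 1 + 2 + 2 + 2 + 1 = 14.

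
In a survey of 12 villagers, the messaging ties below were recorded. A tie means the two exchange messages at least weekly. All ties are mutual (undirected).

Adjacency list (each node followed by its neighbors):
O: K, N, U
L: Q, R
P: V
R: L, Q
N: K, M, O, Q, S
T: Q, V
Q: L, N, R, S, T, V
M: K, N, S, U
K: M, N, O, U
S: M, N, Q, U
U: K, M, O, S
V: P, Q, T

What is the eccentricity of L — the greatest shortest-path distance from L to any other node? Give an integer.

3

Distances from L: K:3, M:3, N:2, O:3, P:3, Q:1, R:1, S:2, T:2, U:3, V:2.
The largest is 3 (to P, M, U, O, and K), so the eccentricity of L is 3.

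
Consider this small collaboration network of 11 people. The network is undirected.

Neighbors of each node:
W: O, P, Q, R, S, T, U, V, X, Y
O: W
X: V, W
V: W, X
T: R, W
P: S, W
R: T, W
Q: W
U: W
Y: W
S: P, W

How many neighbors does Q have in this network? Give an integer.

1

Q is directly tied to W. That is 1 neighbor, so the degree of Q is 1.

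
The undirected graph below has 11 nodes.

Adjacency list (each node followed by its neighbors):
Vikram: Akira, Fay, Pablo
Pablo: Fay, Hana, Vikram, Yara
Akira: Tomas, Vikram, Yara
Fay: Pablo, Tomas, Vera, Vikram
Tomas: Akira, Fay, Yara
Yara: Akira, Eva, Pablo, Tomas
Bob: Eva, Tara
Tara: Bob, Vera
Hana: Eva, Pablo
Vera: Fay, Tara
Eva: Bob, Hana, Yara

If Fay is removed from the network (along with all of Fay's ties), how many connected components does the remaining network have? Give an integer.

1

Fay's neighbors (Pablo, Tomas, Vera, and Vikram) remain reachable from one another through other ties, so the rest of the network stays in one piece.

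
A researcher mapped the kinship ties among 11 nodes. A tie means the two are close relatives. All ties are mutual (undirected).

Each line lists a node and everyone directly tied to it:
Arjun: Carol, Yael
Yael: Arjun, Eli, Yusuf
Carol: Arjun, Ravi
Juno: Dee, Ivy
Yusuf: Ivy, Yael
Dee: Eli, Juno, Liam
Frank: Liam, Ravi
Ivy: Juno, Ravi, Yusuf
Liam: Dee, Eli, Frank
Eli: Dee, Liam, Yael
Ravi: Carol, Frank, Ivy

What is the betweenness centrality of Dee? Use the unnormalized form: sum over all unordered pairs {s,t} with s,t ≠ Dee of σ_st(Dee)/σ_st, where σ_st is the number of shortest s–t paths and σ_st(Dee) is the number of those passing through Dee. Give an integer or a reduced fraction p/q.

Pairs whose geodesics pass through Dee — Juno–Eli: 1; Juno–Liam: 1; Juno–Frank: 1/2; Juno–Arjun: 1/3; Juno–Yael: 1/2; Eli–Ivy: 1/2; Liam–Ivy: 1/2.
All other pairs contribute 0.
Summing the contributions gives betweenness(Dee) = 13/3.

13/3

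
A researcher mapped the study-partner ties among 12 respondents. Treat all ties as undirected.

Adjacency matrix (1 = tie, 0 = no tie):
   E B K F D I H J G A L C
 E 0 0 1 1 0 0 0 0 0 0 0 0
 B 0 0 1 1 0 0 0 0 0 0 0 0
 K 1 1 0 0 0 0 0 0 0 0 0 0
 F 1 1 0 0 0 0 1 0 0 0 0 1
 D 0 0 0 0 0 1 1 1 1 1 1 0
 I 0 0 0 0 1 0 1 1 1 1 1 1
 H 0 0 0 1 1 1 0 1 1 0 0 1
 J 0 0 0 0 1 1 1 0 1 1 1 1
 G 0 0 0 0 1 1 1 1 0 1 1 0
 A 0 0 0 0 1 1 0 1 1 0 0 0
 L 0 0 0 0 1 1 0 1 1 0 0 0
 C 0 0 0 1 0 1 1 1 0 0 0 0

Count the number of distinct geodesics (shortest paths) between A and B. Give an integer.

6

The shortest distance is 4. The length-4 paths are: A–I–C–F–B; A–J–C–F–B; A–D–H–F–B; A–I–H–F–B; A–J–H–F–B; A–G–H–F–B.
That gives 6 distinct shortest paths.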